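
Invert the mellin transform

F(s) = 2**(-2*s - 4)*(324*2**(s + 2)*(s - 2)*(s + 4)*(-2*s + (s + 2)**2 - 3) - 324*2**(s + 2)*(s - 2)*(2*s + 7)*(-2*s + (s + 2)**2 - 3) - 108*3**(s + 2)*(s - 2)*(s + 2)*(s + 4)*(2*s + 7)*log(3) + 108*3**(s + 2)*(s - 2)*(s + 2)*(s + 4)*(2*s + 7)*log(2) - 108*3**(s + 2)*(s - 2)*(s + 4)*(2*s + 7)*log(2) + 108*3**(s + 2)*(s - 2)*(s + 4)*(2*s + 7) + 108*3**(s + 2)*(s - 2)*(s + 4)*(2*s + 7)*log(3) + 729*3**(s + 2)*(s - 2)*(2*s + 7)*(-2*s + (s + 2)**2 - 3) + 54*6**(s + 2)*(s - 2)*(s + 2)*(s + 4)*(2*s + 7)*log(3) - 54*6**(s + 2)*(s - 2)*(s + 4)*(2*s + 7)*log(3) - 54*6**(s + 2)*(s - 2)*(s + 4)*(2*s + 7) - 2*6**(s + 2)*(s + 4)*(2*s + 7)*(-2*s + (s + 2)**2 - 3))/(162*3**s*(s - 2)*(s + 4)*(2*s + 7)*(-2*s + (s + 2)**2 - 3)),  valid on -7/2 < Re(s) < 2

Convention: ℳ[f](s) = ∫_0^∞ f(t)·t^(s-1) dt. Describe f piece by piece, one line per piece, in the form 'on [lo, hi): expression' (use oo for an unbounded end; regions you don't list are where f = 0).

on [0, 1/6): 54*sqrt(6)*t**(7/2)
on [1/6, 1/4): 648*t**4
on [1/4, 1/2): 3*t*log(6*t)/2
on [1/2, oo): 1/(144*t**2)

strip the common scale on t: 2*sqrt(2)*t**(7/2) on [0, 1/2); 8*t**4 on [1/2, 3/4); t*log(2*t)/2 on [3/4, 3/2); …
undo the shared t-power: 2*sqrt(2)*t**(3/2) on [0, 1/2); 8*t**2 on [1/2, 3/4); log(2*t)/(2*t) on [3/4, 3/2); …
strip the common scale on t: t**(3/2) on [0, 1); 2*t**2 on [1, 3/2); log(t)/t on [3/2, 3); …
linearity at 1/6, 1/4, 1/2 turns ℳ[f](s) into 4 summed integrals
over [0, 1/6), the kernel integral of 54*sqrt(6)*t**(7/2) enters the sum
segment 1/6 to 1/4 holds 648*t**4; add its integral
on [1/4, 1/2): add ∫ 3*t*log(6*t)/2·t^(s-1) dt
between 1/2 and ∞ the integrand is 1/(144*t**2)·t^(s-1)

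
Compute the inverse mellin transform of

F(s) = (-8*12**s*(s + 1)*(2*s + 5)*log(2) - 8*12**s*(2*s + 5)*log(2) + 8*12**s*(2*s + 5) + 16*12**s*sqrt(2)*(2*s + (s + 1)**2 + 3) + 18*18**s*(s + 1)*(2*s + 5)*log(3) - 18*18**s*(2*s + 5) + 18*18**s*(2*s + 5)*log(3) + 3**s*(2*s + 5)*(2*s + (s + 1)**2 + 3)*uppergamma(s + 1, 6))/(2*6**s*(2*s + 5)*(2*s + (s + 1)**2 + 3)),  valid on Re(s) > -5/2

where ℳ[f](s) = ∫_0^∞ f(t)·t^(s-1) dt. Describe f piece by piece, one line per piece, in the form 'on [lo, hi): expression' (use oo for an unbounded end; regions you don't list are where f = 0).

undo the shared t-power: t**(3/2) on [0, 2); t*log(t) on [2, 3); exp(-2*t) on [3, ∞)
integrate the 3 segments split at 2, 3, then add the results
segment 0 to 2 holds t**(5/2); add its integral
the [2, 3) slice contributes ∫ t**2*log(t)·t^(s-1) dt
segment [3, ∞) carries t*exp(-2*t); integrate it

on [0, 2): t**(5/2)
on [2, 3): t**2*log(t)
on [3, oo): t*exp(-2*t)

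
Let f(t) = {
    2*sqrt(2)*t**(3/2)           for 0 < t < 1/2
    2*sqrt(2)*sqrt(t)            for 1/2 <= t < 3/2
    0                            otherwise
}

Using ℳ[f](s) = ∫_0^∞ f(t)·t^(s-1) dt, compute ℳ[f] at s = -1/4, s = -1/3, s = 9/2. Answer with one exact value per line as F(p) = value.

back out the common scale on t: t**(3/2) on [0, 1); 2*sqrt(t) on [1, 3)
along the cuts 1/2, ℳ[f](s) splits into 2 integrals
the [0, 1/2) slice contributes ∫ 2*sqrt(2)*t**(3/2)·t^(s-1) dt
piece [1/2, 3/2): integrate 2*sqrt(2)*sqrt(t) against the kernel

F(-1/4) = -36*2**(1/4)/5 + 8*6**(1/4)
F(-1/3) = 2**(1/3)*(-78/7 + 12*3**(1/6))
F(9/2) = 2909*sqrt(2)/960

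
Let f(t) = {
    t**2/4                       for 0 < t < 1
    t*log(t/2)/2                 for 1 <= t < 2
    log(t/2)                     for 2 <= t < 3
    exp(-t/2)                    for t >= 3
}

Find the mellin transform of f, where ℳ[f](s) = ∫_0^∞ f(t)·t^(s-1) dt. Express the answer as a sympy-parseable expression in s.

remove the common scale on t first: t**2 on [0, 1/2); t*log(t) on [1/2, 1); log(t) on [1, 3/2); …
the 4 pieces separated at 1, 2, 3 each add one integral
between 0 and 1 the integrand is t**2/4·t^(s-1)
piece [1, 2): integrate t*log(t/2)/2 against the kernel
on [2, 3) integrate f = log(t/2) against the kernel
segment [3, ∞) carries exp(-t/2); integrate it

(4*2**s*s**2*(s + 2)*(s**2 + 2*s + 1)*uppergamma(s, 3/2) - 4*2**s*s**2*(s + 2) + 4*2**s*(s + 2)*(s**2 + 2*s + 1) + 3**s*s*(s + 2)*(-4*log(2) + 4*log(3))*(s**2 + 2*s + 1) - 4*3**s*(s + 2)*(s**2 + 2*s + 1) + s**3*(s + 2)*log(4) + s**2*(s + 2)*log(4) + 2*s**2*(s + 2) + s**2*(s**2 + 2*s + 1))/(4*s**2*(s + 2)*(s**2 + 2*s + 1))
  Re(s) > -2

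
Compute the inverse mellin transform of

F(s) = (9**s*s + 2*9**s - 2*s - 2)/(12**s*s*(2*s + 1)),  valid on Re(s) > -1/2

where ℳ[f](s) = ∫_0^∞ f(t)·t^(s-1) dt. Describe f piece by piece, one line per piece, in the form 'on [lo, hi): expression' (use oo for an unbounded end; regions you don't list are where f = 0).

on [0, 1/12): sqrt(3)*sqrt(t)
on [1/12, 3/4): -sqrt(3)*sqrt(t) + 2

strip the common scale on t: sqrt(t) on [0, 1/4); 2 - sqrt(t) on [1/4, 9/4)
reversing the power substitution: t on [0, 1/2); 2 - t on [1/2, 3/2)
along the cuts 1/12, ℳ[f](s) splits into 2 integrals
∫ over [0, 1/12) of sqrt(3)*sqrt(t)·t^(s-1) joins the sum
for t in [1/12, 3/4): the term is ∫ (-sqrt(3)*sqrt(t) + 2)·t^(s-1)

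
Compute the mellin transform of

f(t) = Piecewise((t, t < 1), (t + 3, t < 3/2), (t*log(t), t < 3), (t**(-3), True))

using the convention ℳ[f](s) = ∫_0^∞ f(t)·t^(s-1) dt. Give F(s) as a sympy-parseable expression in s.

breakpoints 1, 3/2, 3: one integral from each of the 4 segments
for t in [0, 1): the term is ∫ t·t^(s-1)
over [1, 3/2), the kernel integral of (t + 3) enters the sum
piece [3/2, 3): integrate t*log(t) against the kernel
on [3, ∞): add ∫ t**(-3)·t^(s-1) dt

(-162*2**s*s*(s - 3)*(s**2 + 2*s + 1) - 162*2**s*(s - 3)*(s**2 + 2*s + 1) - 81*3**s*s**2*(s - 3)*(s + 1)*log(3) + 81*3**s*s**2*(s - 3)*(s + 1)*log(2) - 81*3**s*s*(s - 3)*(s + 1)*log(3) + 81*3**s*s*(s - 3)*(s + 1)*log(2) + 81*3**s*s*(s - 3)*(s + 1) + 243*3**s*s*(s - 3)*(s**2 + 2*s + 1) + 162*3**s*(s - 3)*(s**2 + 2*s + 1) + 162*6**s*s**2*(s - 3)*(s + 1)*log(3) - 162*6**s*s*(s - 3)*(s + 1) + 162*6**s*s*(s - 3)*(s + 1)*log(3) - 2*6**s*s*(s + 1)*(s**2 + 2*s + 1))/(54*2**s*s*(s - 3)*(s + 1)*(s**2 + 2*s + 1))
  -1 < Re(s) < 3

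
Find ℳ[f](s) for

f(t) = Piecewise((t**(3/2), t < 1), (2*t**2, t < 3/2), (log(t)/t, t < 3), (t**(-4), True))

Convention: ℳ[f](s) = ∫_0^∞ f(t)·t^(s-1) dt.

f breaks at 1, 3/2, 3 into 4 integrals to sum
on [0, 1) integrate f = t**(3/2) against the kernel
the [1, 3/2) slice contributes ∫ 2*t**2·t^(s-1) dt
piece [3/2, 3): integrate log(t)/t against the kernel
between 3 and ∞ the integrand is t**(-4)·t^(s-1)

(324*2**s*(s - 4)*(s + 2)*(s**2 - 2*s + 1) - 324*2**s*(s - 4)*(2*s + 3)*(s**2 - 2*s + 1) - 108*3**s*s*(s - 4)*(s + 2)*(2*s + 3)*log(3) + 108*3**s*s*(s - 4)*(s + 2)*(2*s + 3)*log(2) - 108*3**s*(s - 4)*(s + 2)*(2*s + 3)*log(2) + 108*3**s*(s - 4)*(s + 2)*(2*s + 3) + 108*3**s*(s - 4)*(s + 2)*(2*s + 3)*log(3) + 729*3**s*(s - 4)*(2*s + 3)*(s**2 - 2*s + 1) + 54*6**s*s*(s - 4)*(s + 2)*(2*s + 3)*log(3) - 54*6**s*(s - 4)*(s + 2)*(2*s + 3)*log(3) - 54*6**s*(s - 4)*(s + 2)*(2*s + 3) - 2*6**s*(s + 2)*(2*s + 3)*(s**2 - 2*s + 1))/(162*2**s*(s - 4)*(s + 2)*(2*s + 3)*(s**2 - 2*s + 1))
  -3/2 < Re(s) < 4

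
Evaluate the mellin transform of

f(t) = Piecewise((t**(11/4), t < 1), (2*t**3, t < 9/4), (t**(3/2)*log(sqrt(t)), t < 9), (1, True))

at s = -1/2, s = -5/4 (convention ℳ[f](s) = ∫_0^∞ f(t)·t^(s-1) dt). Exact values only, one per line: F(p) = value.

reversing the shared t-power: t**(3/4) on [0, 1); 2*t on [1, 9/4); log(sqrt(t))/sqrt(t) on [9/4, 9); …
invert the power substitution to get t**(3/2) on [0, 1); 2*t**2 on [1, 3/2); log(t)/t on [3/2, 3); …
split f at 1, 9/4, 9: ℳ[f](s) collects 4 kernel integrals
on [0, 1): add ∫ t**(11/4)·t^(s-1) dt
segment [1, 9/4) carries 2*t**3; integrate it
[9/4, 9) adds the kernel integral of t**(3/2)*log(sqrt(t))
segment 9 to ∞ holds 1; add its integral

F(-1/2) = 9*log(2)/4 + 271/90 + 27*log(3)/4
F(-5/4) = -1076*sqrt(3)/135 - 10/21 + log(2**(2*sqrt(6))*3**(-2*sqrt(6) + 4*sqrt(3))) + 83*sqrt(6)/14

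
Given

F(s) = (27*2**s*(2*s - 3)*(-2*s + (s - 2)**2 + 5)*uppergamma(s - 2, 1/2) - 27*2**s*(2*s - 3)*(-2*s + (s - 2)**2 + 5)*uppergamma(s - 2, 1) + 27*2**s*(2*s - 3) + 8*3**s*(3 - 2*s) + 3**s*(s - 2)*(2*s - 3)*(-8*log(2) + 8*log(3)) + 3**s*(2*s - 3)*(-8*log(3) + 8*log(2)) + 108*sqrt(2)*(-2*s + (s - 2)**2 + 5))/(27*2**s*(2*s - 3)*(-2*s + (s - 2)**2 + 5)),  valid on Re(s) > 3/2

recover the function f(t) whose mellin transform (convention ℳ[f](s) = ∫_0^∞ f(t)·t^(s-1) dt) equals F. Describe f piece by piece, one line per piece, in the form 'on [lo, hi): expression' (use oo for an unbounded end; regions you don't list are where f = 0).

back out the shared t-power: 1/sqrt(t) on [0, 1/2); exp(-t)/t on [1/2, 1); log(t)/t**2 on [1, 3/2)
the shared t-power comes off first: sqrt(t) on [0, 1/2); exp(-t) on [1/2, 1); log(t)/t on [1, 3/2)
f breaks at 1/2, 1 into 3 integrals to sum
piece [0, 1/2): integrate t**(-3/2) against the kernel
[1/2, 1) adds the kernel integral of exp(-t)/t**2
∫ over [1, 3/2) of log(t)/t**3·t^(s-1) joins the sum

on [0, 1/2): t**(-3/2)
on [1/2, 1): exp(-t)/t**2
on [1, 3/2): log(t)/t**3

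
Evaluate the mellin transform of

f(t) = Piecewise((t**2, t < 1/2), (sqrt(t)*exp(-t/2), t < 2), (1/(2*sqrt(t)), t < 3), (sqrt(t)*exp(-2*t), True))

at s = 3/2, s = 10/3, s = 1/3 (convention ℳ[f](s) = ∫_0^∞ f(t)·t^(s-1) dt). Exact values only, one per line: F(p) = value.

F(3/2) = -8*exp(-1) + 7*exp(-6)/4 + sqrt(2)/56 + 1/2 + 5*exp(-1/4)
F(10/3) = -8*2**(5/6)*uppergamma(23/6, 1) - 12*2**(5/6)/17 + 3*2**(2/3)/1024 + 2**(1/6)*uppergamma(23/6, 6)/16 + 27*3**(5/6)/17 + 8*2**(5/6)*uppergamma(23/6, 1/4)
F(1/3) = -3**(5/6) - 2**(5/6)*uppergamma(5/6, 1) + 2**(1/6)*uppergamma(5/6, 6)/2 + 3*2**(2/3)/56 + 2**(5/6)*uppergamma(5/6, 1/4) + 3*2**(5/6)/2

undo the shared t-power: t**(3/2) on [0, 1/2); exp(-t/2) on [1/2, 2); 1/(2*t) on [2, 3); …
decompose at 1/2, 2, 3; ℳ[f](s) sums the 4 pieces' integrals
∫ over [0, 1/2) of t**2·t^(s-1) joins the sum
∫ sqrt(t)*exp(-t/2)·t^(s-1) over [1/2, 2)
over [2, 3), the kernel integral of 1/(2*sqrt(t)) enters the sum
the [3, ∞) slice contributes ∫ sqrt(t)*exp(-2*t)·t^(s-1) dt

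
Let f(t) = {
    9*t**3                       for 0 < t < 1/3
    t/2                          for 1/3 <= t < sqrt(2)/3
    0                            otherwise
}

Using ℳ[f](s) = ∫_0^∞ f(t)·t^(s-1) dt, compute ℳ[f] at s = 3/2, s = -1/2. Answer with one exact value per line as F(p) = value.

F(3/2) = sqrt(3)*(1 + 18*2**(1/4))/1215
F(-1/2) = sqrt(3)*(-3 + 5*2**(1/4))/15

reversing the shared t-power: 9*t**2 on [0, 1/3); 1/2 on [1/3, sqrt(2)/3)
remove the common scale on t first: t**2 on [0, 1); 1/2 on [1, sqrt(2))
invert the power substitution to get t on [0, 1); 1/2 on [1, 2)
treat the 2 regions marked off by 1/3 separately and sum
segment 0 to 1/3 holds 9*t**3; add its integral
between 1/3 and sqrt(2)/3 the integrand is t/2·t^(s-1)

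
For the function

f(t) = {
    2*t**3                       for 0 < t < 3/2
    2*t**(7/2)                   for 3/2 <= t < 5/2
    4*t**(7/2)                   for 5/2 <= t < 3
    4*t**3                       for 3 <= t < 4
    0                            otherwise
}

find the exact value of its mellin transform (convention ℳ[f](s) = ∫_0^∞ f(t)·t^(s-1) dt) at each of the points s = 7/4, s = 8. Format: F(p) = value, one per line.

F(7/4) = -1296*3**(3/4)/19 - 3125*2**(3/4)*5**(1/4)/168 - 81*2**(3/4)*3**(1/4)/56 + 81*2**(1/4)*3**(3/4)/76 + 1296*3**(1/4)/7 + 8192*sqrt(2)/19
F(8) = -48828125*sqrt(10)/23552 - 177147*sqrt(6)/23552 + 1417176*sqrt(3)/23 + 16454452219/11264

decompose at 3/2, 5/2, 3; ℳ[f](s) sums the 4 pieces' integrals
segment [0, 3/2) carries 2*t**3; integrate it
the [3/2, 5/2) slice contributes ∫ 2*t**(7/2)·t^(s-1) dt
∫ over [5/2, 3) of 4*t**(7/2)·t^(s-1) joins the sum
piece [3, 4): integrate 4*t**3 against the kernel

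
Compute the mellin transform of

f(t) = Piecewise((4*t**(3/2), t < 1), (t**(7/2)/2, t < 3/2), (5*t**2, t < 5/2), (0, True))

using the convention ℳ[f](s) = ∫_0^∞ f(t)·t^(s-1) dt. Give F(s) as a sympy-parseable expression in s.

linearity at 1, 3/2 turns ℳ[f](s) into 3 summed integrals
∫ over [0, 1) of 4*t**(3/2)·t^(s-1) joins the sum
between 1 and 3/2 the integrand is t**(7/2)/2·t^(s-1)
∫ 5*t**2·t^(s-1) over [3/2, 5/2)

(-90*(3/2)**s*(2*s + 3)*(2*s + 7) + 27*(3/2)**(s + 1/2)*(s + 2)*(2*s + 3) - 8*(s + 2)*(2*s + 3) + 64*(s + 2)*(2*s + 7) + 250*5**s*(2*s + 3)*(2*s + 7)/2**s)/(8*(s + 2)*(2*s + 3)*(2*s + 7))
  Re(s) > -3/2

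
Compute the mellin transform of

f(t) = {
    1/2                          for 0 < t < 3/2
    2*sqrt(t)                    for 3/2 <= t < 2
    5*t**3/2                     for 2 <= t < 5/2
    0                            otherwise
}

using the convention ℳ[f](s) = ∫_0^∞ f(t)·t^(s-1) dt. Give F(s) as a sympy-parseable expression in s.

(8*2**(s + 1/2)*s*(s + 3) - 5*2**(s + 3)*s*(2*s + 1) + (3/2)**s*(s + 3)*(2*s + 1) - 8*(3/2)**(s + 1/2)*s*(s + 3) + 5*(5/2)**(s + 3)*s*(2*s + 1))/(2*s*(s + 3)*(2*s + 1))
  Re(s) > 0

split f at 3/2, 2: ℳ[f](s) collects 3 kernel integrals
the [0, 3/2) slice contributes ∫ 1/2·t^(s-1) dt
[3/2, 2) adds the kernel integral of 2*sqrt(t)
segment [2, 5/2) carries 5*t**3/2; integrate it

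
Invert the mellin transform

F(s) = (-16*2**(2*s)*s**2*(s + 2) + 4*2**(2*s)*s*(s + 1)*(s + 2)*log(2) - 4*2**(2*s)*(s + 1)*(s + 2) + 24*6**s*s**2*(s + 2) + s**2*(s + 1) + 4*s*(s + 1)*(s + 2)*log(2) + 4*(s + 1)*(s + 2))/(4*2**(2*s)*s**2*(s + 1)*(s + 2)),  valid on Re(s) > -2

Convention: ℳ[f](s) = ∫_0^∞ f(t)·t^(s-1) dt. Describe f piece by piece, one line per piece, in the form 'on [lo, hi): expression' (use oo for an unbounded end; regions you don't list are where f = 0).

peel off the common scale on t: t**2 on [0, 1/2); log(t) on [1/2, 2); 2*t on [2, 3)
cuts at 1/4, 1: linearity sums the 3 kernel integrals
on [0, 1/4): add ∫ 4*t**2·t^(s-1) dt
on [1/4, 1): add ∫ log(2*t)·t^(s-1) dt
∫ 4*t·t^(s-1) over [1, 3/2)

on [0, 1/4): 4*t**2
on [1/4, 1): log(2*t)
on [1, 3/2): 4*t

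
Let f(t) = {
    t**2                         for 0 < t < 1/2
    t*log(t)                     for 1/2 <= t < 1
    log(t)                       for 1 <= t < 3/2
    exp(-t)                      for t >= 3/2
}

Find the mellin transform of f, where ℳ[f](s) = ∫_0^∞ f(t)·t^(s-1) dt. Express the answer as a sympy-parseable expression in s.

(4*2**s*s**2*(s + 2)*(s**2 + 2*s + 1)*uppergamma(s, 3/2) - 4*2**s*s**2*(s + 2) + 4*2**s*(s + 2)*(s**2 + 2*s + 1) + 3**s*s*(s + 2)*(-4*log(2) + 4*log(3))*(s**2 + 2*s + 1) - 4*3**s*(s + 2)*(s**2 + 2*s + 1) + s**3*(s + 2)*log(4) + s**2*(s + 2)*log(4) + 2*s**2*(s + 2) + s**2*(s**2 + 2*s + 1))/(4*2**s*s**2*(s + 2)*(s**2 + 2*s + 1))
  Re(s) > -2

integrate the 4 segments split at 1/2, 1, 3/2, then add the results
∫ over [0, 1/2) of t**2·t^(s-1) joins the sum
the [1/2, 1) slice contributes ∫ t*log(t)·t^(s-1) dt
segment [1, 3/2) carries log(t); integrate it
on [3/2, ∞): add ∫ exp(-t)·t^(s-1) dt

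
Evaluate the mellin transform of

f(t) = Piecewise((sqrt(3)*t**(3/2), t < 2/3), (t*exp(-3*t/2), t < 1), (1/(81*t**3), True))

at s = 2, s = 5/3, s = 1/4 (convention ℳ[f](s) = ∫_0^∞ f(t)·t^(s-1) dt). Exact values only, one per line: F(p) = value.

F(2) = -58*exp(-3/2)/27 + 1/81 + 16*sqrt(2)/189 + 40*exp(-1)/27
F(5/3) = 3**(1/3)*(-912*2**(2/3)*uppergamma(8/3, 3/2) + 19*3**(2/3) + 576*2**(1/6) + 912*2**(2/3)*uppergamma(8/3, 1))/6156
F(1/4) = -2*2**(1/4)*3**(3/4)*uppergamma(5/4, 3/2)/9 + 4/891 + 2*2**(1/4)*3**(3/4)*uppergamma(5/4, 1)/9 + 8*6**(3/4)/63

invert the shared t-power to get sqrt(3)*sqrt(t) on [0, 2/3); exp(-3*t/2) on [2/3, 1); 1/(81*t**4) on [1, ∞)
peel off the common scale on t: sqrt(t) on [0, 2); exp(-t/2) on [2, 3); t**(-4) on [3, ∞)
slice at 2/3, 1, transform all 3 pieces, and sum them
piece [0, 2/3): integrate sqrt(3)*t**(3/2) against the kernel
∫ over [2/3, 1) of t*exp(-3*t/2)·t^(s-1) joins the sum
∫ over [1, ∞) of 1/(81*t**3)·t^(s-1) joins the sum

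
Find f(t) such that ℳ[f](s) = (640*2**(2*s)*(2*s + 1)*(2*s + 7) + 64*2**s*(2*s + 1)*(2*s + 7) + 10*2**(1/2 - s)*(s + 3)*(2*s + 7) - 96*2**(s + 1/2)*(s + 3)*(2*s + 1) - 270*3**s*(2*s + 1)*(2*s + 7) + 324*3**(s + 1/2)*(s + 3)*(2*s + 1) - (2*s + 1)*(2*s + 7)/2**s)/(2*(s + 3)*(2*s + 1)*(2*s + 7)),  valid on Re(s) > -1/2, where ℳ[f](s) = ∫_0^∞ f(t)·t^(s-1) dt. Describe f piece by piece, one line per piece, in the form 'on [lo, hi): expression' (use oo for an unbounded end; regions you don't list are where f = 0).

on [0, 1/2): 5*sqrt(t)
on [1/2, 2): 4*t**3
on [2, 3): 3*t**(7/2)
on [3, 4): 5*t**3

slice at 1/2, 2, 3, transform all 4 pieces, and sum them
[0, 1/2) adds the kernel integral of 5*sqrt(t)
over [1/2, 2), the kernel integral of 4*t**3 enters the sum
piece [2, 3): integrate 3*t**(7/2) against the kernel
on [3, 4): add ∫ 5*t**3·t^(s-1) dt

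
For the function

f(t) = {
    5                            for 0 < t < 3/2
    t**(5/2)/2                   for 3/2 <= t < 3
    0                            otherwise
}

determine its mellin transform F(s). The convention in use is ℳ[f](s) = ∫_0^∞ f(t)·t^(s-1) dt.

treat the 2 regions marked off by 3/2 separately and sum
on [0, 3/2) integrate f = 5 against the kernel
the [3/2, 3) slice contributes ∫ t**(5/2)/2·t^(s-1) dt

(3**(s + 5/2)*s + 5*(3/2)**s*(2*s + 5) - (3/2)**(s + 5/2)*s)/(s*(2*s + 5))
  Re(s) > 0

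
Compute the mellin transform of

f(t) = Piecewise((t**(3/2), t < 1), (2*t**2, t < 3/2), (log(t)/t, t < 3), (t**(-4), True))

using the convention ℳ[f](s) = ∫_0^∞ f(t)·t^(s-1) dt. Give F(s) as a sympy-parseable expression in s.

(324*2**s*(s - 4)*(s + 2)*(s**2 - 2*s + 1) - 324*2**s*(s - 4)*(2*s + 3)*(s**2 - 2*s + 1) - 108*3**s*s*(s - 4)*(s + 2)*(2*s + 3)*log(3) + 108*3**s*s*(s - 4)*(s + 2)*(2*s + 3)*log(2) - 108*3**s*(s - 4)*(s + 2)*(2*s + 3)*log(2) + 108*3**s*(s - 4)*(s + 2)*(2*s + 3) + 108*3**s*(s - 4)*(s + 2)*(2*s + 3)*log(3) + 729*3**s*(s - 4)*(2*s + 3)*(s**2 - 2*s + 1) + 54*6**s*s*(s - 4)*(s + 2)*(2*s + 3)*log(3) - 54*6**s*(s - 4)*(s + 2)*(2*s + 3)*log(3) - 54*6**s*(s - 4)*(s + 2)*(2*s + 3) - 2*6**s*(s + 2)*(2*s + 3)*(s**2 - 2*s + 1))/(162*2**s*(s - 4)*(s + 2)*(2*s + 3)*(s**2 - 2*s + 1))
  -3/2 < Re(s) < 4

integrate the 4 segments split at 1, 3/2, 3, then add the results
on [0, 1): add ∫ t**(3/2)·t^(s-1) dt
[1, 3/2) adds the kernel integral of 2*t**2
∫ log(t)/t·t^(s-1) over [3/2, 3)
[3, ∞) adds the kernel integral of t**(-4)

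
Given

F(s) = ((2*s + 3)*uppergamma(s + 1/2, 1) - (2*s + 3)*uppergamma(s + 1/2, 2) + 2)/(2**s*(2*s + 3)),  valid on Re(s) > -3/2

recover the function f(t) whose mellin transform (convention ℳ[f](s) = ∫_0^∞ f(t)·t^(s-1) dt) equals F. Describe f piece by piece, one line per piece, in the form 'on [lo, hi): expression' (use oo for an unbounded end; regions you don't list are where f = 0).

the common scale on t comes off first: t**(3/2) on [0, 1); sqrt(t)*exp(-t) on [1, 2)
strip the shared t-power: t on [0, 1); exp(-t) on [1, 2)
breakpoints 1/2: one integral from each of the 2 segments
segment [0, 1/2) carries 2*sqrt(2)*t**(3/2); integrate it
∫ sqrt(2)*sqrt(t)*exp(-2*t)·t^(s-1) over [1/2, 1)

on [0, 1/2): 2*sqrt(2)*t**(3/2)
on [1/2, 1): sqrt(2)*sqrt(t)*exp(-2*t)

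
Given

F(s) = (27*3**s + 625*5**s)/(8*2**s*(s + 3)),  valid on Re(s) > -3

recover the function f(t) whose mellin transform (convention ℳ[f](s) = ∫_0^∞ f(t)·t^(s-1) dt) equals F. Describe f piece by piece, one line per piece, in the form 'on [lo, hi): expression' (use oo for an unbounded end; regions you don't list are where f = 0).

treat the 2 regions marked off by 3/2 separately and sum
[0, 3/2) adds the kernel integral of 6*t**3
[3/2, 5/2) adds the kernel integral of 5*t**3

on [0, 3/2): 6*t**3
on [3/2, 5/2): 5*t**3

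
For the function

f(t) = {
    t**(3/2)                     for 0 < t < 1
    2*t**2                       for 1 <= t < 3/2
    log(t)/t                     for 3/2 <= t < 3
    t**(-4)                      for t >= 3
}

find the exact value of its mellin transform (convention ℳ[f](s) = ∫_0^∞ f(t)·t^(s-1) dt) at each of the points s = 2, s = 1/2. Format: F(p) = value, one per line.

F(2) = 1759/2016 + 3*log(2)/2 + 3*log(3)/2
F(1/2) = -754*sqrt(3)/567 - 2*sqrt(3)*log(3)/3 - 2*sqrt(6)*log(2)/3 - 3/10 + 2*sqrt(6)*log(3)/3 + 67*sqrt(6)/30

slice at 1, 3/2, 3, transform all 4 pieces, and sum them
∫ t**(3/2)·t^(s-1) over [0, 1)
[1, 3/2) adds the kernel integral of 2*t**2
on [3/2, 3) integrate f = log(t)/t against the kernel
segment 3 to ∞ holds t**(-4); add its integral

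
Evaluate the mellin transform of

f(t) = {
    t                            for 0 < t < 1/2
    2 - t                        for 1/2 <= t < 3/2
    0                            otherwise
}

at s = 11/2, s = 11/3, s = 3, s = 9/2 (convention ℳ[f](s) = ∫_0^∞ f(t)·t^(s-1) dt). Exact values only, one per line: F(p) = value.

split f at 1/2: ℳ[f](s) collects 2 kernel integrals
on [0, 1/2) integrate f = t against the kernel
piece [1/2, 3/2): integrate (2 - t) against the kernel

F(11/2) = -15*sqrt(2)/4576 + 4617*sqrt(6)/9152
F(11/3) = 3*2**(1/3)*(-34 + 621*3**(2/3))/4928
F(3) = 179/192
F(9/2) = sqrt(2)*(-26 + 1377*sqrt(3))/3168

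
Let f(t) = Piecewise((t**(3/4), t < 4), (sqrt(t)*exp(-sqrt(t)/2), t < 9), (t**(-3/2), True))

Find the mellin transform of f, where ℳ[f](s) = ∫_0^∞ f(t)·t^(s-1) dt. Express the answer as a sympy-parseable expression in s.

the power substitution comes off first: t**(3/2) on [0, 2); t*exp(-t/2) on [2, 3); t**(-3) on [3, ∞)
strip the shared t-power: sqrt(t) on [0, 2); exp(-t/2) on [2, 3); t**(-4) on [3, ∞)
treat the 3 regions marked off by 4, 9 separately and sum
the [0, 4) slice contributes ∫ t**(3/4)·t^(s-1) dt
∫ sqrt(t)*exp(-sqrt(t)/2)·t^(s-1) over [4, 9)
on [9, ∞): add ∫ t**(-3/2)·t^(s-1) dt

2*(54*2**(2*s)*(2*s - 3)*(4*s + 3)*uppergamma(2*s + 1, 1) - 54*2**(2*s)*(2*s - 3)*(4*s + 3)*uppergamma(2*s + 1, 3/2) + 108*2**(2*s + 1/2)*(2*s - 3) - 3**(2*s)*(4*s + 3))/(27*(2*s - 3)*(4*s + 3))
  -3/4 < Re(s) < 3/2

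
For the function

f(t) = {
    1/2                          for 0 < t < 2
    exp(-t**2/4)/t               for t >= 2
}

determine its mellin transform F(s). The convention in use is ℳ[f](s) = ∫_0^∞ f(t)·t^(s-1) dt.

invert the shared t-power to get t/2 on [0, 2); exp(-t**2/4) on [2, ∞)
invert the common scale on t to get t on [0, 1); exp(-t**2) on [1, ∞)
invert the power substitution to get sqrt(t) on [0, 1); exp(-t) on [1, ∞)
split f at 2: ℳ[f](s) collects 2 kernel integrals
piece [0, 2): integrate 1/2 against the kernel
between 2 and ∞ the integrand is exp(-t**2/4)/t·t^(s-1)

2**(s - 2)*(s*uppergamma(s/2 - 1/2, 1) + 2)/s
  Re(s) > 0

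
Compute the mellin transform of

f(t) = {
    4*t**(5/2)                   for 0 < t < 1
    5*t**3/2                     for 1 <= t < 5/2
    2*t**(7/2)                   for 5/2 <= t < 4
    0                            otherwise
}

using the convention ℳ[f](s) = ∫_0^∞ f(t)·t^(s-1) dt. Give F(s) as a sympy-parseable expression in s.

(8*4**(s + 7/2)*(s + 3)*(2*s + 5) + 5*(5/2)**(s + 3)*(2*s + 5)*(2*s + 7) - 8*(5/2)**(s + 7/2)*(s + 3)*(2*s + 5) + 16*(s + 3)*(2*s + 7) - 5*(2*s + 5)*(2*s + 7))/(2*(s + 3)*(2*s + 5)*(2*s + 7))
  Re(s) > -5/2

split f at 1, 5/2: ℳ[f](s) collects 3 kernel integrals
over [0, 1), the kernel integral of 4*t**(5/2) enters the sum
[1, 5/2) adds the kernel integral of 5*t**3/2
[5/2, 4) adds the kernel integral of 2*t**(7/2)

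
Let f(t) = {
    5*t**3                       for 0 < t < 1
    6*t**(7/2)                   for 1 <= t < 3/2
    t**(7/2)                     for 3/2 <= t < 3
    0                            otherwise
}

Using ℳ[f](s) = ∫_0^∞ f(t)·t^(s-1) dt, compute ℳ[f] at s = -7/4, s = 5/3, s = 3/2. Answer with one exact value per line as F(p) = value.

linearity at 1, 3/2 turns ℳ[f](s) into 3 summed integrals
piece [0, 1): integrate 5*t**3 against the kernel
over [1, 3/2), the kernel integral of 6*t**(7/2) enters the sum
between 3/2 and 3 the integrand is t**(7/2)·t^(s-1)

F(-7/4) = 4/7 + 12*3**(3/4)/7 + 15*2**(1/4)*3**(3/4)/7
F(5/3) = -39/434 + 3645*2**(5/6)*3**(1/6)/992 + 1458*3**(1/6)/31
F(3/2) = 80791/1440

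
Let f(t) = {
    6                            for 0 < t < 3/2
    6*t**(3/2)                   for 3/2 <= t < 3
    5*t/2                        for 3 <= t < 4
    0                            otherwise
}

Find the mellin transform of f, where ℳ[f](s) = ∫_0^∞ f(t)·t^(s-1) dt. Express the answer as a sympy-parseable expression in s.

(-5*3**(s + 1)*s*(2*s + 3) + 24*3**(s + 3/2)*s*(s + 1) + 12*(3/2)**s*(s + 1)*(2*s + 3) - 24*(3/2)**(s + 3/2)*s*(s + 1) + 5*4**(s + 1)*s*(2*s + 3))/(2*s*(s + 1)*(2*s + 3))
  Re(s) > 0

integrate the 3 segments split at 3/2, 3, then add the results
on [0, 3/2): add ∫ 6·t^(s-1) dt
the [3/2, 3) slice contributes ∫ 6*t**(3/2)·t^(s-1) dt
∫ 5*t/2·t^(s-1) over [3, 4)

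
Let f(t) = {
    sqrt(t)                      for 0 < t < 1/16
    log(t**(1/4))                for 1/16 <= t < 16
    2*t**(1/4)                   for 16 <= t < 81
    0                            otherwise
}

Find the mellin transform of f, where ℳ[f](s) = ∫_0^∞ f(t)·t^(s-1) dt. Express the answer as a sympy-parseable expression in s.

invert the power substitution to get t on [0, 1/4); log(sqrt(t)) on [1/4, 4); 2*sqrt(t) on [4, 9)
back out the power substitution: t**2 on [0, 1/2); log(t) on [1/2, 2); 2*t on [2, 3)
summing 3 kernel integrals split by 1/16, 16 yields ℳ[f](s)
for t in [0, 1/16): the term is ∫ sqrt(t)·t^(s-1)
[1/16, 16) adds the kernel integral of log(t**(1/4))
on [16, 81) integrate f = 2*t**(1/4) against the kernel

(-64*2**(8*s)*s**2*(2*s + 1) + 4*256**s*s*(2*s + 1)*(4*s + 1)*log(2) - 256**s*(2*s + 1)*(4*s + 1) + 96*6**(4*s)*s**2*(2*s + 1) + 2*s**2*(4*s + 1) + 4*s*(2*s + 1)*(4*s + 1)*log(2) + (2*s + 1)*(4*s + 1))/(4*2**(4*s)*s**2*(2*s + 1)*(4*s + 1))
  Re(s) > -1/2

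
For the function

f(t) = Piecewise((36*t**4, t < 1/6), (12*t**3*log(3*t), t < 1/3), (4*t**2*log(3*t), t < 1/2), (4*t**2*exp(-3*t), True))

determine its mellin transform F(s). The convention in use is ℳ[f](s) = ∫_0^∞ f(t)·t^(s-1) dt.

(16*2**s*(s + 2)**2*(s + 4)*(2*s + (s + 2)**2 + 5)*uppergamma(s + 2, 3/2) - 16*2**s*(s + 2)**2*(s + 4) + 16*2**s*(s + 4)*(2*s + (s + 2)**2 + 5) + 3**s*(s + 2)*(s + 4)*(-36*log(2) + 36*log(3))*(2*s + (s + 2)**2 + 5) - 36*3**s*(s + 4)*(2*s + (s + 2)**2 + 5) + (s + 2)**3*(s + 4)*log(4) + (s + 2)**2*(s + 4)*log(4) + 2*(s + 2)**2*(s + 4) + (s + 2)**2*(2*s + (s + 2)**2 + 5))/(36*6**s*(s + 2)**2*(s + 4)*(2*s + (s + 2)**2 + 5))
  Re(s) > -4

peel off the common scale on t: 9*t**4/4 on [0, 1/3); 3*t**3*log(3*t/2)/2 on [1/3, 2/3); t**2*log(3*t/2) on [2/3, 1); …
remove the shared t-power first: 9*t**2/4 on [0, 1/3); 3*t*log(3*t/2)/2 on [1/3, 2/3); log(3*t/2) on [2/3, 1); …
undo the common scale on t: t**2 on [0, 1/2); t*log(t) on [1/2, 1); log(t) on [1, 3/2); …
decompose at 1/6, 1/3, 1/2; ℳ[f](s) sums the 4 pieces' integrals
piece [0, 1/6): integrate 36*t**4 against the kernel
∫ over [1/6, 1/3) of 12*t**3*log(3*t)·t^(s-1) joins the sum
∫ 4*t**2*log(3*t)·t^(s-1) over [1/3, 1/2)
segment 1/2 to ∞ holds 4*t**2*exp(-3*t); add its integral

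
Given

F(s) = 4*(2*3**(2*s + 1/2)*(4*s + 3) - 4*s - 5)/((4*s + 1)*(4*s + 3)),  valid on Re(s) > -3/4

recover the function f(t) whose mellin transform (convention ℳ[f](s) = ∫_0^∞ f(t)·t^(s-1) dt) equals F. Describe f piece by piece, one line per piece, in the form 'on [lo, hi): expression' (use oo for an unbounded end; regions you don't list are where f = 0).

remove the power substitution first: t**(3/2) on [0, 1); 2*sqrt(t) on [1, 3)
f breaks at 1 into 2 integrals to sum
[0, 1) adds the kernel integral of t**(3/4)
[1, 9) adds the kernel integral of 2*t**(1/4)

on [0, 1): t**(3/4)
on [1, 9): 2*t**(1/4)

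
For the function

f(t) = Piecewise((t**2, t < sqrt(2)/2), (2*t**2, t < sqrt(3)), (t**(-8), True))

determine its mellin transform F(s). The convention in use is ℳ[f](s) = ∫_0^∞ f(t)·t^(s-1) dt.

(sqrt(2)/2)**s*(972*6**(s/2)*(s - 8) - 2*6**(s/2)*(s + 2) - 81*s + 648)/(162*(s - 8)*(s + 2))
  -2 < Re(s) < 8

peel off the power substitution: t on [0, 1/2); 2*t on [1/2, 3); t**(-4) on [3, ∞)
summing 3 kernel integrals split by sqrt(2)/2, sqrt(3) yields ℳ[f](s)
on [0, sqrt(2)/2) integrate f = t**2 against the kernel
∫ 2*t**2·t^(s-1) over [sqrt(2)/2, sqrt(3))
piece [sqrt(3), ∞): integrate t**(-8) against the kernel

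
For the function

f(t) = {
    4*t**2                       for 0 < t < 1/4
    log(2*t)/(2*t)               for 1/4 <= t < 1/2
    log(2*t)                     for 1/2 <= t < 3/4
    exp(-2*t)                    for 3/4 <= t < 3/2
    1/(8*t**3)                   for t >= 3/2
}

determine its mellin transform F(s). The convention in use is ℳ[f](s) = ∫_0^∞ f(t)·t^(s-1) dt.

(108*2**s*s**2*(s - 3)*(s + 2)*(s**2 - 2*s + 1)*uppergamma(s, 3/2) - 108*2**s*s**2*(s - 3)*(s + 2)*(s**2 - 2*s + 1)*uppergamma(s, 3) - 108*2**s*s**2*(s - 3)*(s + 2) + 108*2**s*(s - 3)*(s + 2)*(s**2 - 2*s + 1) - 108*3**s*s*(s - 3)*(s + 2)*(s**2 - 2*s + 1)*log(2) + 108*3**s*s*(s - 3)*(s + 2)*(s**2 - 2*s + 1)*log(3) - 108*3**s*(s - 3)*(s + 2)*(s**2 - 2*s + 1) - 4*6**s*s**2*(s + 2)*(s**2 - 2*s + 1) + 216*s**3*(s - 3)*(s + 2)*log(2) - 216*s**2*(s - 3)*(s + 2)*log(2) + 216*s**2*(s - 3)*(s + 2) + 27*s**2*(s - 3)*(s**2 - 2*s + 1))/(108*2**(2*s)*s**2*(s - 3)*(s + 2)*(s**2 - 2*s + 1))
  -2 < Re(s) < 3

peel off the common scale on t: t**2 on [0, 1/2); log(t)/t on [1/2, 1); log(t) on [1, 3/2); …
summing 5 kernel integrals split by 1/4, 1/2, 3/4, 3/2 yields ℳ[f](s)
∫ 4*t**2·t^(s-1) over [0, 1/4)
the [1/4, 1/2) slice contributes ∫ log(2*t)/(2*t)·t^(s-1) dt
over [1/2, 3/4), the kernel integral of log(2*t) enters the sum
segment [3/4, 3/2) carries exp(-2*t); integrate it
on [3/2, ∞) integrate f = 1/(8*t**3) against the kernel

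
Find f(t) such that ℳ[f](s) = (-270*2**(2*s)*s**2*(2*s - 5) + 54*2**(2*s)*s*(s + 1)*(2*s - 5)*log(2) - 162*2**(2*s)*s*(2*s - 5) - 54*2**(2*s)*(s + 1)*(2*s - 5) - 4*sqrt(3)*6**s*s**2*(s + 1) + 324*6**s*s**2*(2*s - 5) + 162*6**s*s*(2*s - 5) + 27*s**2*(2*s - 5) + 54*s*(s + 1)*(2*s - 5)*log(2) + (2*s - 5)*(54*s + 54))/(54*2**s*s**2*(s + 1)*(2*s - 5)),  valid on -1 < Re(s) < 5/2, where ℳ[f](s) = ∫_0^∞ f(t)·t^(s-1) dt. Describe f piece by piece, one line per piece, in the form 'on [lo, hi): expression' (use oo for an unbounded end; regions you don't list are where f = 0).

on [0, 1/2): t
on [1/2, 2): log(t)
on [2, 3): t + 3
on [3, oo): t**(-5/2)

cuts at 1/2, 2, 3: linearity sums the 4 kernel integrals
segment 0 to 1/2 holds t; add its integral
segment [1/2, 2) carries log(t); integrate it
the [2, 3) slice contributes ∫ (t + 3)·t^(s-1) dt
segment [3, ∞) carries t**(-5/2); integrate it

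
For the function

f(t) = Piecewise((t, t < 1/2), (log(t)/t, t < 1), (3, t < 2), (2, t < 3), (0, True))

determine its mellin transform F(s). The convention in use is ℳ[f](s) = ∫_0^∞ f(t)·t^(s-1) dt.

(2*2**(2*s)*(s + 1)*(s**2 - 2*s + 1) - 2*2**s*s*(s + 1) - 6*2**s*(s + 1)*(s**2 - 2*s + 1) + 4*6**s*(s + 1)*(s**2 - 2*s + 1) + 4*s**2*(s + 1)*log(2) - 4*s*(s + 1)*log(2) + 4*s*(s + 1) + s*(s**2 - 2*s + 1))/(2*2**s*s*(s + 1)*(s**2 - 2*s + 1))
  Re(s) > -1

linearity at 1/2, 1, 2 turns ℳ[f](s) into 4 summed integrals
segment [0, 1/2) carries t; integrate it
[1/2, 1) adds the kernel integral of log(t)/t
segment 1 to 2 holds 3; add its integral
segment [2, 3) carries 2; integrate it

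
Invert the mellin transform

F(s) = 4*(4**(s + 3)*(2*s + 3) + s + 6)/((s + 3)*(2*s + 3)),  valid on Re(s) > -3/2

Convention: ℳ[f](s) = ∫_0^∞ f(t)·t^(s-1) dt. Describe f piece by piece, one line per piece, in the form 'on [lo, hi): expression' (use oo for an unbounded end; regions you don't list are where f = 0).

the 2 pieces separated at 1 each add one integral
on [0, 1) integrate f = 6*t**(3/2) against the kernel
on [1, 4) integrate f = 4*t**3 against the kernel

on [0, 1): 6*t**(3/2)
on [1, 4): 4*t**3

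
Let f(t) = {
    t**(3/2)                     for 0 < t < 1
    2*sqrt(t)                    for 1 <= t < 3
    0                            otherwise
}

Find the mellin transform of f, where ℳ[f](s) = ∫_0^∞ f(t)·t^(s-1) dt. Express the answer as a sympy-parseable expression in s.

(4*sqrt(3)*3**s*(2*s + 3) - 4*s - 10)/((2*s + 1)*(2*s + 3))
  Re(s) > -3/2

decompose at 1; ℳ[f](s) sums the 2 pieces' integrals
the [0, 1) slice contributes ∫ t**(3/2)·t^(s-1) dt
on [1, 3): add ∫ 2*sqrt(t)·t^(s-1) dt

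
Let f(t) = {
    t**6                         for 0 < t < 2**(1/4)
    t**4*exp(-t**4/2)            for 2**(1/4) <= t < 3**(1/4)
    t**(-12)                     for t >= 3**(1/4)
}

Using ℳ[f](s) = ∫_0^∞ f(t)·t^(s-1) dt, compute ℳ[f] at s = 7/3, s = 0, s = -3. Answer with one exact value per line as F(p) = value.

reversing the power substitution: t**3 on [0, sqrt(2)); t**2*exp(-t**2/2) on [sqrt(2), sqrt(3)); t**(-6) on [sqrt(3), ∞)
remove the power substitution first: t**(3/2) on [0, 2); t*exp(-t/2) on [2, 3); t**(-3) on [3, ∞)
invert the shared t-power to get sqrt(t) on [0, 2); exp(-t/2) on [2, 3); t**(-4) on [3, ∞)
linearity at 2**(1/4), 3**(1/4) turns ℳ[f](s) into 3 summed integrals
on [0, 2**(1/4)) integrate f = t**6 against the kernel
[2**(1/4), 3**(1/4)) adds the kernel integral of t**4*exp(-t**4/2)
segment [3**(1/4), ∞) carries t**(-12); integrate it

F(7/3) = -2**(7/12)*uppergamma(19/12, 3/2)/2 + 3**(7/12)/261 + 2**(7/12)*uppergamma(19/12, 1)/2 + 12*2**(1/12)/25
F(0) = -exp(-3/2)/2 + 1/324 + exp(-1)/2 + sqrt(2)/3
F(-3) = -2**(1/4)*uppergamma(1/4, 3/2)/4 + 3**(1/4)/1215 + 2**(1/4)*uppergamma(1/4, 1)/4 + 2**(3/4)/3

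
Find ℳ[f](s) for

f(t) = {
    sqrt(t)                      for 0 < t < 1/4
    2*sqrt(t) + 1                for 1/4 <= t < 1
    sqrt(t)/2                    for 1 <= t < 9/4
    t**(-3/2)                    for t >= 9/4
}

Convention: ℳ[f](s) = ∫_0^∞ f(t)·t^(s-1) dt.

(270*2**(2*s)*s*(2*s - 3) + 54*2**(2*s)*(2*s - 3) + 81*3**(2*s)*s*(2*s - 3) - 32*9**s*s*(2*s + 1) - 162*s*(2*s - 3) - 108*s + 162)/(54*2**(2*s)*s*(2*s - 3)*(2*s + 1))
  -1/2 < Re(s) < 3/2

reversing the power substitution: t on [0, 1/2); 2*t + 1 on [1/2, 1); t/2 on [1, 3/2); …
the 4 pieces separated at 1/4, 1, 9/4 each add one integral
[0, 1/4) adds the kernel integral of sqrt(t)
piece [1/4, 1): integrate (2*sqrt(t) + 1) against the kernel
segment [1, 9/4) carries sqrt(t)/2; integrate it
over [9/4, ∞), the kernel integral of t**(-3/2) enters the sum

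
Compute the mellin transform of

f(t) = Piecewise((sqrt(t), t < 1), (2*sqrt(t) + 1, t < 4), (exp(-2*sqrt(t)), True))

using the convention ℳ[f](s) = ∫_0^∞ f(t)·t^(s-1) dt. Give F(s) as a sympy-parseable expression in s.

(-16**s + 10*2**(6*s)*s - 4*2**(4*s)*s + 2*2**(2*s)*s*(2*s + 1)*uppergamma(2*s, 4) + 64**s)/(16**s*s*(2*s + 1))
  Re(s) > -1/2

reversing the power substitution: t on [0, 1); 2*t + 1 on [1, 2); exp(-2*t) on [2, ∞)
linearity at 1, 4 turns ℳ[f](s) into 3 summed integrals
∫ sqrt(t)·t^(s-1) over [0, 1)
on [1, 4): add ∫ (2*sqrt(t) + 1)·t^(s-1) dt
the [4, ∞) slice contributes ∫ exp(-2*sqrt(t))·t^(s-1) dt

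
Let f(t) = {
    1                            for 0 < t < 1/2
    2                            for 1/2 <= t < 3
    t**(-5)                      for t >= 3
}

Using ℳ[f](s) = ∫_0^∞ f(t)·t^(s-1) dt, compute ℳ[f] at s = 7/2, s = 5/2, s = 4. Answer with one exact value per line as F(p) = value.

the shared t-power comes off first: t on [0, 1/2); 2*t on [1/2, 3); t**(-4) on [3, ∞)
cuts at 1/2, 3: linearity sums the 3 kernel integrals
[0, 1/2) adds the kernel integral of 1
between 1/2 and 3 the integrand is 2·t^(s-1)
∫ over [3, ∞) of t**(-5)·t^(s-1) joins the sum

F(7/2) = sqrt(2)*(-27 + 11720*sqrt(6))/1512
F(5/2) = sqrt(2)*(-27 + 1948*sqrt(6))/540
F(4) = 7837/192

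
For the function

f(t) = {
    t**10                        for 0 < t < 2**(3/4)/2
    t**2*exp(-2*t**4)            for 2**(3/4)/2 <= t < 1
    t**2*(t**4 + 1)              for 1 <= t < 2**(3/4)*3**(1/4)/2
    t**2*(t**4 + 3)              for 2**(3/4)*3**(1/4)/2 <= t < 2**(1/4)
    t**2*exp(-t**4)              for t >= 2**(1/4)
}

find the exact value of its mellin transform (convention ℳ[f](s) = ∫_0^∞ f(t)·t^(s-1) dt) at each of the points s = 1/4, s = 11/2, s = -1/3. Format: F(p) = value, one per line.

undo the power substitution: t**5 on [0, sqrt(2)/2); t*exp(-2*t**2) on [sqrt(2)/2, 1); t*(t**2 + 1) on [1, sqrt(6)/2); …
invert the shared t-power to get t**4 on [0, sqrt(2)/2); exp(-2*t**2) on [sqrt(2)/2, 1); t**2 + 1 on [1, sqrt(6)/2); …
the power substitution comes off first: t**2 on [0, 1/2); exp(-2*t) on [1/2, 1); t + 1 on [1, 3/2); …
the 5 pieces separated at 2**(3/4)/2, 1, 2**(3/4)*3**(1/4)/2, 2**(1/4) each add one integral
∫ over [0, 2**(3/4)/2) of t**10·t^(s-1) joins the sum
over [2**(3/4)/2, 1), the kernel integral of t**2*exp(-2*t**4) enters the sum
[1, 2**(3/4)*3**(1/4)/2) adds the kernel integral of t**2*(t**4 + 1)
between 2**(3/4)*3**(1/4)/2 and 2**(1/4) the integrand is t**2*(t**4 + 3)·t^(s-1)
segment [2**(1/4), ∞) carries t**2*exp(-t**4); integrate it

F(1/4) = 2**(7/16)*(-32800*3**(9/16) - 22304*2**(9/16) - 9225*uppergamma(9/16, 2) + 900 + 9225*2**(9/16)*uppergamma(9/16, 2) + 9225*uppergamma(9/16, 1) + 122016*2**(1/8))/73800
F(11/2) = 2**(1/8)*(-34224*3**(7/8) - 18848*2**(7/8) - 10695*uppergamma(15/8, 2) + 690 + 10695*uppergamma(15/8, 1) + 21390*2**(7/8)*uppergamma(15/8, 2) + 196416*2**(3/4))/171120
F(-1/3) = 2**(7/12)*(-11832*3**(5/12) - 7656*2**(5/12) - 2465*uppergamma(5/12, 2) + 2465*2**(5/12)*uppergamma(5/12, 2) + 255 + 2465*uppergamma(5/12, 1) + 21228*2**(5/6))/19720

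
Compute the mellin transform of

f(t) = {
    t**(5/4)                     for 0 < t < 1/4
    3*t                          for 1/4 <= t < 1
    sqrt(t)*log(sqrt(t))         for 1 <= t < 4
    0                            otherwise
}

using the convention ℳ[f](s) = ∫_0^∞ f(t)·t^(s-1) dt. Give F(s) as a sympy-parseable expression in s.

peel off the power substitution: t**(5/2) on [0, 1/2); 3*t**2 on [1/2, 1); t*log(t) on [1, 2)
the shared t-power comes off first: t**(3/2) on [0, 1/2); 3*t on [1/2, 1); log(t) on [1, 2)
the 3 pieces separated at 1/4, 1 each add one integral
on [0, 1/4): add ∫ t**(5/4)·t^(s-1) dt
the [1/4, 1) slice contributes ∫ 3*t·t^(s-1) dt
[1, 4) adds the kernel integral of sqrt(t)*log(sqrt(t))

(16*16**s*(s + 1)*(2*s + 1)*(4*s + 5)*log(2) - 16*2**(4*s)*(s + 1)*(4*s + 5) + 8*2**(2*s)*(s + 1)*(4*s + 5) + 12*2**(2*s)*(2*s + 1)**2*(4*s + 5) + 2*sqrt(2)*(s + 1)*(2*s + 1)**2 - 3*(2*s + 1)**2*(4*s + 5))/(4*2**(2*s)*(s + 1)*(2*s + 1)**2*(4*s + 5))
  Re(s) > -5/4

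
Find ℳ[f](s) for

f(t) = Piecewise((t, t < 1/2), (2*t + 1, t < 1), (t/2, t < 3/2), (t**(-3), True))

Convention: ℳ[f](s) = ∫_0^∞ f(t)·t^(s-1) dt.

linearity at 1/2, 1, 3/2 turns ℳ[f](s) into 4 summed integrals
segment 0 to 1/2 holds t; add its integral
∫ (2*t + 1)·t^(s-1) over [1/2, 1)
∫ over [1, 3/2) of t/2·t^(s-1) joins the sum
on [3/2, ∞) integrate f = t**(-3) against the kernel

(270*2**s*s**2 - 702*2**s*s - 324*2**s + 49*3**s*s**2 - 275*3**s*s - 162*s**2 + 378*s + 324)/(108*2**s*s*(s**2 - 2*s - 3))
  -1 < Re(s) < 3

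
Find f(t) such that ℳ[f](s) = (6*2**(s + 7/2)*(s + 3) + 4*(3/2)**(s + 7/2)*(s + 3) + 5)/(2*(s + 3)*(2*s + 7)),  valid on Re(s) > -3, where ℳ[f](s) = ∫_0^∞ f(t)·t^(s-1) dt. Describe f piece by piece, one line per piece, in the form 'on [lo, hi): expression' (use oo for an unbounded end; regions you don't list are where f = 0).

integrate the 3 segments split at 1, 3/2, then add the results
on [0, 1): add ∫ 5*t**3/2·t^(s-1) dt
segment 1 to 3/2 holds 5*t**(7/2)/2; add its integral
segment [3/2, 2) carries 3*t**(7/2)/2; integrate it

on [0, 1): 5*t**3/2
on [1, 3/2): 5*t**(7/2)/2
on [3/2, 2): 3*t**(7/2)/2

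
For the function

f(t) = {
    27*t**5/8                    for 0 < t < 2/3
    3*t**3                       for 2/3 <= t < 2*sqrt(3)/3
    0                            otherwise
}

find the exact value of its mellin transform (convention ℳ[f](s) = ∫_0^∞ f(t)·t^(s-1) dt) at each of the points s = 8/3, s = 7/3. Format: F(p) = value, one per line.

F(8/3) = 16*2**(2/3)*3**(1/3)*(-29 + 414*3**(5/6))/31671
F(7/3) = -14*18**(1/3)/891 + 2*6**(1/3)/3

peel off the shared t-power: 27*t**3/8 on [0, 2/3); 3*t on [2/3, 2*sqrt(3)/3)
invert the common scale on t to get t**3 on [0, 1); 2*t on [1, sqrt(3))
back out the power substitution: t**(3/2) on [0, 1); 2*sqrt(t) on [1, 3)
linearity at 2/3 turns ℳ[f](s) into 2 summed integrals
∫ 27*t**5/8·t^(s-1) over [0, 2/3)
∫ over [2/3, 2*sqrt(3)/3) of 3*t**3·t^(s-1) joins the sum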